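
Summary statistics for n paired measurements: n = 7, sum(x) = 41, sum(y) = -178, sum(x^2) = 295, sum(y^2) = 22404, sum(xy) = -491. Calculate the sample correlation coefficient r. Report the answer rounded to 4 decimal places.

0.5570

S_xy = nΣxy − ΣxΣy = 7·(-491) − 41·(-178) = -3437 − (-7298) = 3861
S_xx = nΣx² − (Σx)² = 7·295 − 41² = 2065 − 1681 = 384
S_yy = nΣy² − (Σy)² = 7·22404 − (-178)² = 156828 − 31684 = 125144
r = S_xy / √(S_xx·S_yy) = 3861 / √(384·125144) = 3861 / √48055296 = 3861 / 6932.1927 = 0.5570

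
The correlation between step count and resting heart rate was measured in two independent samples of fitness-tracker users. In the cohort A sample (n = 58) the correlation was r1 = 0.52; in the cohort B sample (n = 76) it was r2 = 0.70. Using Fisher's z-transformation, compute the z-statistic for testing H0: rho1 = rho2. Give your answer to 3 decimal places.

z1 = atanh(0.52) = 0.576340,  z2 = atanh(0.70) = 0.867301
SE = √(1/(n1−3) + 1/(n2−3)) = √(1/55 + 1/73) = √(0.0181818 + 0.0136986) = √0.0318804 = 0.178551
z = (z1 − z2)/SE = (0.576340 − 0.867301) / 0.178551 = -0.290961 / 0.178551 = -1.630

-1.630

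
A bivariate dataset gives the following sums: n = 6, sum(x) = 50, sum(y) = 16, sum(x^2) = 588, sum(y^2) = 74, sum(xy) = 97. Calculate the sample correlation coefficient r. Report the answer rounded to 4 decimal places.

Numerator: nΣxy − (Σx)(Σy) = 6·97 − (50)(16) = -218
Denominator: √[(nΣx²−(Σx)²)(nΣy²−(Σy)²)]
  nΣx²−(Σx)² = 6·588 − 2500 = 1028;  nΣy²−(Σy)² = 6·74 − 256 = 188
  √(1028·188) = √193264 = 439.6180
r = -218 / 439.6180 = -0.4959

-0.4959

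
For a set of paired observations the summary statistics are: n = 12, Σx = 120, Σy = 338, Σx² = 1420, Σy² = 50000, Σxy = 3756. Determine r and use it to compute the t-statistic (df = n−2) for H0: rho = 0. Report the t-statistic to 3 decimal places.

Numerator: nΣxy − (Σx)(Σy) = 12·3756 − (120)(338) = 4512
Denominator: √[(nΣx²−(Σx)²)(nΣy²−(Σy)²)]
  nΣx²−(Σx)² = 12·1420 − 14400 = 2640;  nΣy²−(Σy)² = 12·50000 − 114244 = 485756
  √(2640·485756) = √1282395840 = 35810.5549
r = 4512 / 35810.5549 = 0.1260
t = r·√(n−2)/√(1−r²) = 0.1260·√10 / √(1−0.015876) = 0.398447 / 0.992030 = 0.402

0.402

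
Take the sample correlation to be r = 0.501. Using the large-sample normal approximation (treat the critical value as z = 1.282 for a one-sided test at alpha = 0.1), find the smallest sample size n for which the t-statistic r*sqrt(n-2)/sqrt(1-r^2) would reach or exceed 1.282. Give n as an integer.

7

r√(n−2)/√(1−r²) ≥ 1.282  ⇔  n−2 ≥ (1.282)²·(1−r²)/r²
(1−r²)/r² = (1−0.251001)/0.251001 = 2.9840
n ≥ 2 + 1.643524·2.9840 = 2 + 4.9043 = 6.9043
⌈6.9043⌉ = 7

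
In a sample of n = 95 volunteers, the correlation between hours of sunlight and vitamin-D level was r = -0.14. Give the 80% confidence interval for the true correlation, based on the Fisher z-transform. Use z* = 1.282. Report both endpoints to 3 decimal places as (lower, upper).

Fisher z: z_r = atanh(r) = ½·ln((1+(-0.14))/(1−(-0.14))) = -0.140926
SE(z) = 1/√(n−3) = 1/√92 = 0.104257
80% ⇒ z* = 1.282; margin = 1.282·0.104257 = 0.133657
CI on z-scale: (-0.274583, -0.007269)
Back-transform: tanh(-0.274583) = -0.267884, tanh(-0.007269) = -0.007269

(-0.268, -0.007)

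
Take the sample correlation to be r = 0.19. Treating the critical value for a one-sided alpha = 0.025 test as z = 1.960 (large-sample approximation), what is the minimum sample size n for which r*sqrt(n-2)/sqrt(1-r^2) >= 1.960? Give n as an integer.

105

r√(n−2)/√(1−r²) ≥ 1.960  ⇔  n−2 ≥ (1.960)²·(1−r²)/r²
(1−r²)/r² = (1−0.0361)/0.0361 = 26.7008
n ≥ 2 + 3.8416·26.7008 = 2 + 102.5738 = 104.5738
⌈104.5738⌉ = 105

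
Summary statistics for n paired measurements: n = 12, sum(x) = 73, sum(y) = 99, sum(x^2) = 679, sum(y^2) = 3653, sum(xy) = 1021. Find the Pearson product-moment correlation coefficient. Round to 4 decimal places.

Numerator: nΣxy − (Σx)(Σy) = 12·1021 − (73)(99) = 5025
Denominator: √[(nΣx²−(Σx)²)(nΣy²−(Σy)²)]
  nΣx²−(Σx)² = 12·679 − 5329 = 2819;  nΣy²−(Σy)² = 12·3653 − 9801 = 34035
  √(2819·34035) = √95944665 = 9795.1348
r = 5025 / 9795.1348 = 0.5130

0.5130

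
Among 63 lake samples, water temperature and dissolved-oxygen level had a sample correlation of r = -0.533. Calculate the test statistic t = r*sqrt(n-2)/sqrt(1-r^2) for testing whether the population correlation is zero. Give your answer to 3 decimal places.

-4.920

1 − r² = 1 − 0.284089 = 0.715911;  √(1−r²) = 0.846115
√(n−2) = √61 = 7.810250
t = r·√(n−2)/√(1−r²) = -0.533 · 7.810250 / 0.846115 = -4.920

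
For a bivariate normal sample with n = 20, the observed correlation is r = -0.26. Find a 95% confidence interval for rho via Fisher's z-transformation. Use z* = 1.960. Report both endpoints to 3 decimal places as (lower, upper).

(-0.630, 0.206)

z_r = atanh(-0.26) = -0.266108;  SE = 1/√(n−3) = 1/√17 = 0.242536
z-limits: -0.266108 ± 1.960·0.242536 = -0.266108 ± 0.475371 = [-0.741479, 0.209263]
ρ-limits: (tanh -0.741479, tanh 0.209263) = (-0.630, 0.206)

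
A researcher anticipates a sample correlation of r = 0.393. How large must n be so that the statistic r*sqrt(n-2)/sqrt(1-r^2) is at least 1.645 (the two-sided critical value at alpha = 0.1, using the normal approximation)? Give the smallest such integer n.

17

Need r·√(n−2)/√(1−r²) ≥ 1.645
√(n−2) ≥ 1.645·√(1−0.154449) / 0.393 = 1.645·0.919538 / 0.393 = 3.8490
n−2 ≥ 14.8148  ⇒  n ≥ 16.8148
Smallest integer n = 17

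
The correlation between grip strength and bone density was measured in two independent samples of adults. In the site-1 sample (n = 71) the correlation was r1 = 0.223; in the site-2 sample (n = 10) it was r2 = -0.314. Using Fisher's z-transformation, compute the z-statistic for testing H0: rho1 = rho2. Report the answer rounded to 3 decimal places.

1.390

Fisher z-transforms: z1 = atanh(0.223) = 0.226811, z2 = atanh(-0.314) = -0.324977; difference d = 0.551788
Var(d) = 1/68 + 1/7 = 0.0147059 + 0.1428571 = 0.1575630
z = d/√Var(d) = 0.551788 / √0.1575630 = 0.551788 / 0.396942 = 1.390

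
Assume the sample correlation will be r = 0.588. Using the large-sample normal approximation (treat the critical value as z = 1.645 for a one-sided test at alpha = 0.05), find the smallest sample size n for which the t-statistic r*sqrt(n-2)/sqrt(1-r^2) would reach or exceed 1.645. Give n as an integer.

8

r√(n−2)/√(1−r²) ≥ 1.645  ⇔  n−2 ≥ (1.645)²·(1−r²)/r²
(1−r²)/r² = (1−0.345744)/0.345744 = 1.8923
n ≥ 2 + 2.706025·1.8923 = 2 + 5.1206 = 7.1206
⌈7.1206⌉ = 8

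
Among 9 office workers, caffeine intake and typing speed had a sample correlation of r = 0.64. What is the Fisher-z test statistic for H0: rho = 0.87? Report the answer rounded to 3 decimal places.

-1.408

z_r = atanh(0.64) = 0.758174,  z_0 = atanh(0.87) = 1.333080
SE = 1/√(n−3) = 1/√6 = 0.408248
z = (z_r − z_0)/SE = (0.758174 − 1.333080) / 0.408248 = -0.574906 / 0.408248 = -1.408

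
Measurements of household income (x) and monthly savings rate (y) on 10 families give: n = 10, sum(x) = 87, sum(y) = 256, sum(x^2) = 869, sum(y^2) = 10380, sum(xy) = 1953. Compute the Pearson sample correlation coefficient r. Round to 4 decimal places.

Numerator: nΣxy − (Σx)(Σy) = 10·1953 − (87)(256) = -2742
Denominator: √[(nΣx²−(Σx)²)(nΣy²−(Σy)²)]
  nΣx²−(Σx)² = 10·869 − 7569 = 1121;  nΣy²−(Σy)² = 10·10380 − 65536 = 38264
  √(1121·38264) = √42893944 = 6549.3468
r = -2742 / 6549.3468 = -0.4187

-0.4187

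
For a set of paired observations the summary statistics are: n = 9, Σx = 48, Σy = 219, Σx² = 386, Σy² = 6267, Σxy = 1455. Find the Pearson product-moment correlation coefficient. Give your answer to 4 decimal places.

S_xy = nΣxy − ΣxΣy = 9·1455 − 48·219 = 13095 − 10512 = 2583
S_xx = nΣx² − (Σx)² = 9·386 − 48² = 3474 − 2304 = 1170
S_yy = nΣy² − (Σy)² = 9·6267 − 219² = 56403 − 47961 = 8442
r = S_xy / √(S_xx·S_yy) = 2583 / √(1170·8442) = 2583 / √9877140 = 2583 / 3142.7918 = 0.8219

0.8219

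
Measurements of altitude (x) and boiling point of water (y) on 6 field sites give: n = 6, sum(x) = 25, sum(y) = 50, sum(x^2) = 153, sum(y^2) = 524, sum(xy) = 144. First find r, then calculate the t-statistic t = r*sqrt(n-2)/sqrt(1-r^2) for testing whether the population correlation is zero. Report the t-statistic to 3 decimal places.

-3.875

Numerator: nΣxy − (Σx)(Σy) = 6·144 − (25)(50) = -386
Denominator: √[(nΣx²−(Σx)²)(nΣy²−(Σy)²)]
  nΣx²−(Σx)² = 6·153 − 625 = 293;  nΣy²−(Σy)² = 6·524 − 2500 = 644
  √(293·644) = √188692 = 434.3869
r = -386 / 434.3869 = -0.8886
t = r·√(n−2)/√(1−r²) = -0.8886·√4 / √(1−0.789610) = -1.777200 / 0.458683 = -3.875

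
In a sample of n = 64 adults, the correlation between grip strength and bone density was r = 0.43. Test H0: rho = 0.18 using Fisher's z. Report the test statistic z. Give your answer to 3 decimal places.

2.171

Fisher z: atanh(0.43) = 0.459897, atanh(0.18) = 0.181983
z = (z_r − z_0)·√(n−3) = (0.459897 − 0.181983)·√61 = 0.277914 · 7.810250 = 2.171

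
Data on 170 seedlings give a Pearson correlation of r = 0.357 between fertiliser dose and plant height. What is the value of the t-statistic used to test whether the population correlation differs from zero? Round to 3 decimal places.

1 − r² = 1 − 0.127449 = 0.872551;  √(1−r²) = 0.934104
√(n−2) = √168 = 12.961481
t = r·√(n−2)/√(1−r²) = 0.357 · 12.961481 / 0.934104 = 4.954

4.954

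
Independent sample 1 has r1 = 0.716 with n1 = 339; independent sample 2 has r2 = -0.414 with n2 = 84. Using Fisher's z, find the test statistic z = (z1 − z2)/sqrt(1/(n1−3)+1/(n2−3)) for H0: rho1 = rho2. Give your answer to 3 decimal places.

z1 = atanh(0.716) = 0.899389,  z2 = atanh(-0.414) = -0.440429
SE = √(1/(n1−3) + 1/(n2−3)) = √(1/336 + 1/81) = √(0.0029762 + 0.0123457) = √0.0153219 = 0.123782
z = (z1 − z2)/SE = (0.899389 − (-0.440429)) / 0.123782 = 1.339818 / 0.123782 = 10.824

10.824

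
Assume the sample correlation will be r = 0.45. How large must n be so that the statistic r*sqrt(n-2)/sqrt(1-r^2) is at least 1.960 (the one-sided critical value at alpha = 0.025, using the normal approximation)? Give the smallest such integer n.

18

Need r·√(n−2)/√(1−r²) ≥ 1.960
√(n−2) ≥ 1.960·√(1−0.2025) / 0.45 = 1.960·0.893029 / 0.45 = 3.8896
n−2 ≥ 15.1290  ⇒  n ≥ 17.1290
Smallest integer n = 18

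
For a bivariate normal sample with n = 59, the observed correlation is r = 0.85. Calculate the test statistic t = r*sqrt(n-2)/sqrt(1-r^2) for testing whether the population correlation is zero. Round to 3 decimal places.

1 − r² = 1 − 0.7225 = 0.2775;  √(1−r²) = 0.526783
√(n−2) = √57 = 7.549834
t = r·√(n−2)/√(1−r²) = 0.85 · 7.549834 / 0.526783 = 12.182

12.182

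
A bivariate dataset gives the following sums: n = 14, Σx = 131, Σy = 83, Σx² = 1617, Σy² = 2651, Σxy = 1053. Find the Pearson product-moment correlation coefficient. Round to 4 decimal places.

Numerator: nΣxy − (Σx)(Σy) = 14·1053 − (131)(83) = 3869
Denominator: √[(nΣx²−(Σx)²)(nΣy²−(Σy)²)]
  nΣx²−(Σx)² = 14·1617 − 17161 = 5477;  nΣy²−(Σy)² = 14·2651 − 6889 = 30225
  √(5477·30225) = √165542325 = 12866.3252
r = 3869 / 12866.3252 = 0.3007

0.3007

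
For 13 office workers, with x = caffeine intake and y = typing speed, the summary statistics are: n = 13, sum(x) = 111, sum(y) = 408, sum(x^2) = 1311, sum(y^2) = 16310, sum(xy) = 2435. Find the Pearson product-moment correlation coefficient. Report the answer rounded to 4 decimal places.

Numerator: nΣxy − (Σx)(Σy) = 13·2435 − (111)(408) = -13633
Denominator: √[(nΣx²−(Σx)²)(nΣy²−(Σy)²)]
  nΣx²−(Σx)² = 13·1311 − 12321 = 4722;  nΣy²−(Σy)² = 13·16310 − 166464 = 45566
  √(4722·45566) = √215162652 = 14668.4236
r = -13633 / 14668.4236 = -0.9294

-0.9294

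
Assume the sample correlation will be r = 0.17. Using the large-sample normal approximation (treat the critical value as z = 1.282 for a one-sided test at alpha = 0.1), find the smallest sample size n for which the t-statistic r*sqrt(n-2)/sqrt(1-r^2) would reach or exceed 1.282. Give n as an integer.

58

r√(n−2)/√(1−r²) ≥ 1.282  ⇔  n−2 ≥ (1.282)²·(1−r²)/r²
(1−r²)/r² = (1−0.0289)/0.0289 = 33.6021
n ≥ 2 + 1.643524·33.6021 = 2 + 55.2259 = 57.2259
⌈57.2259⌉ = 58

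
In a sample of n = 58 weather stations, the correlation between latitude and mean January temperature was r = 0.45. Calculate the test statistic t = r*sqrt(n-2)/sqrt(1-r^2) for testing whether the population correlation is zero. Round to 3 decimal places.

3.771

1 − r² = 1 − 0.2025 = 0.7975;  √(1−r²) = 0.893029
√(n−2) = √56 = 7.483315
t = r·√(n−2)/√(1−r²) = 0.45 · 7.483315 / 0.893029 = 3.771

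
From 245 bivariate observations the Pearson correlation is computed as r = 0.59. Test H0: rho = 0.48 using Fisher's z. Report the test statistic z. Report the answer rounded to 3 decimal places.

2.406

Fisher z: atanh(0.59) = 0.677666, atanh(0.48) = 0.522984
z = (z_r − z_0)·√(n−3) = (0.677666 − 0.522984)·√242 = 0.154682 · 15.556349 = 2.406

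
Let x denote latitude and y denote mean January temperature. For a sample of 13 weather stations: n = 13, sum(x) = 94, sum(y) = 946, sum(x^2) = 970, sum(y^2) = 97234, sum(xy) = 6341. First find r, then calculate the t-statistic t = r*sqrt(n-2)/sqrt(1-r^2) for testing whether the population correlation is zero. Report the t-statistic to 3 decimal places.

S_xy = nΣxy − ΣxΣy = 13·6341 − 94·946 = 82433 − 88924 = -6491
S_xx = nΣx² − (Σx)² = 13·970 − 94² = 12610 − 8836 = 3774
S_yy = nΣy² − (Σy)² = 13·97234 − 946² = 1264042 − 894916 = 369126
r = S_xy / √(S_xx·S_yy) = -6491 / √(3774·369126) = -6491 / √1393081524 = -6491 / 37324.0073 = -0.1739
t = r·√(n−2)/√(1−r²) = -0.1739·√11 / √(1−0.030241) = -0.576761 / 0.984763 = -0.586

-0.586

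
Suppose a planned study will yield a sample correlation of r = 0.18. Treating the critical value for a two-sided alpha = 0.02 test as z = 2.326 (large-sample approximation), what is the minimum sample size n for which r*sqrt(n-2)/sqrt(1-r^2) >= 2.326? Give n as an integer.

164

Need r·√(n−2)/√(1−r²) ≥ 2.326
√(n−2) ≥ 2.326·√(1−0.0324) / 0.18 = 2.326·0.983667 / 0.18 = 12.7112
n−2 ≥ 161.5746  ⇒  n ≥ 163.5746
Smallest integer n = 164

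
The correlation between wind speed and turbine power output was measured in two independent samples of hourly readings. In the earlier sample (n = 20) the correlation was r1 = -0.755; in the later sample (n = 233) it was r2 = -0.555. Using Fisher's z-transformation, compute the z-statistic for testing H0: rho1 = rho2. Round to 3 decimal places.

Fisher z-transforms: z1 = atanh(-0.755) = -0.984483, z2 = atanh(-0.555) = -0.625578; difference d = -0.358905
Var(d) = 1/17 + 1/230 = 0.0588235 + 0.0043478 = 0.0631713
z = d/√Var(d) = -0.358905 / √0.0631713 = -0.358905 / 0.251339 = -1.428

-1.428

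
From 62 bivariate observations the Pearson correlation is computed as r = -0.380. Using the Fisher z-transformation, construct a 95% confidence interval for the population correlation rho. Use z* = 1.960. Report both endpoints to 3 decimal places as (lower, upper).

z_r = atanh(-0.380) = -0.400060;  SE = 1/√(n−3) = 1/√59 = 0.130189
z-limits: -0.400060 ± 1.960·0.130189 = -0.400060 ± 0.255170 = [-0.655230, -0.144890]
ρ-limits: (tanh -0.655230, tanh -0.144890) = (-0.575, -0.144)

(-0.575, -0.144)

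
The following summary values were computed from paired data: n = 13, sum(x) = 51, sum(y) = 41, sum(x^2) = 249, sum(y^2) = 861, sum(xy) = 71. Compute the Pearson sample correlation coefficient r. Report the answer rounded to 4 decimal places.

S_xy = nΣxy − ΣxΣy = 13·71 − 51·41 = 923 − 2091 = -1168
S_xx = nΣx² − (Σx)² = 13·249 − 51² = 3237 − 2601 = 636
S_yy = nΣy² − (Σy)² = 13·861 − 41² = 11193 − 1681 = 9512
r = S_xy / √(S_xx·S_yy) = -1168 / √(636·9512) = -1168 / √6049632 = -1168 / 2459.6000 = -0.4749

-0.4749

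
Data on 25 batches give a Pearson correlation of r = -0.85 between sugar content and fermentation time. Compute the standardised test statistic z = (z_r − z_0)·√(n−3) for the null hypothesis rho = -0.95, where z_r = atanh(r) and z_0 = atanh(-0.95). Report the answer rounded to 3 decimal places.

Fisher z: atanh(-0.85) = -1.256153, atanh(-0.95) = -1.831781
z = (z_r − z_0)·√(n−3) = (-1.256153 − (-1.831781))·√22 = 0.575628 · 4.690416 = 2.700

2.700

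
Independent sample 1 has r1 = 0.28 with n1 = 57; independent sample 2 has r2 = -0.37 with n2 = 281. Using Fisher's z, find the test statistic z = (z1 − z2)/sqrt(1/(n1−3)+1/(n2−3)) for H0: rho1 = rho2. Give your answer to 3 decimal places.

z1 = atanh(0.28) = 0.287682,  z2 = atanh(-0.37) = -0.388423
SE = √(1/(n1−3) + 1/(n2−3)) = √(1/54 + 1/278) = √(0.0185185 + 0.0035971) = √0.0221156 = 0.148713
z = (z1 − z2)/SE = (0.287682 − (-0.388423)) / 0.148713 = 0.676105 / 0.148713 = 4.546

4.546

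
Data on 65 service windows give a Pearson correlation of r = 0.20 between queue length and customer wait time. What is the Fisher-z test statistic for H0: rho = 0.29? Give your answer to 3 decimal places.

-0.755

Fisher z: atanh(0.20) = 0.202733, atanh(0.29) = 0.298566
z = (z_r − z_0)·√(n−3) = (0.202733 − 0.298566)·√62 = -0.095833 · 7.874008 = -0.755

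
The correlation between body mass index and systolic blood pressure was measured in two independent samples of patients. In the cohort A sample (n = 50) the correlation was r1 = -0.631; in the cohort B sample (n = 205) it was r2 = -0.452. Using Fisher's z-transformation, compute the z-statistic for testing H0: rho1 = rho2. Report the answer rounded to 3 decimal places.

-1.580

z1 = atanh(-0.631) = -0.743076,  z2 = atanh(-0.452) = -0.487211
SE = √(1/(n1−3) + 1/(n2−3)) = √(1/47 + 1/202) = √(0.0212766 + 0.0049505) = √0.0262271 = 0.161948
z = (z1 − z2)/SE = (-0.743076 − (-0.487211)) / 0.161948 = -0.255865 / 0.161948 = -1.580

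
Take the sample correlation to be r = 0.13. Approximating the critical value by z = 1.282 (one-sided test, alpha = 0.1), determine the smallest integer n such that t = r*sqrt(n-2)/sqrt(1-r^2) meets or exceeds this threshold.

98

r√(n−2)/√(1−r²) ≥ 1.282  ⇔  n−2 ≥ (1.282)²·(1−r²)/r²
(1−r²)/r² = (1−0.0169)/0.0169 = 58.1716
n ≥ 2 + 1.643524·58.1716 = 2 + 95.6064 = 97.6064
⌈97.6064⌉ = 98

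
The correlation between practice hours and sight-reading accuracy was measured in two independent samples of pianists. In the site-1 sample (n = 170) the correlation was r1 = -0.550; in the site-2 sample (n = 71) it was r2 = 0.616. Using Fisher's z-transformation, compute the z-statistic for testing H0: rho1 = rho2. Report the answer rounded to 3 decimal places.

z1 = atanh(-0.550) = -0.618381,  z2 = atanh(0.616) = 0.718533
SE = √(1/(n1−3) + 1/(n2−3)) = √(1/167 + 1/68) = √(0.0059880 + 0.0147059) = √0.0206939 = 0.143854
z = (z1 − z2)/SE = (-0.618381 − 0.718533) / 0.143854 = -1.336914 / 0.143854 = -9.294

-9.294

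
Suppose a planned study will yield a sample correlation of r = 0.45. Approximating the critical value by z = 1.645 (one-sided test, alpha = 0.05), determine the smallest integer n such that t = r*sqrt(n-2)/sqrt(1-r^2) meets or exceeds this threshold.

13

Need r·√(n−2)/√(1−r²) ≥ 1.645
√(n−2) ≥ 1.645·√(1−0.2025) / 0.45 = 1.645·0.893029 / 0.45 = 3.2645
n−2 ≥ 10.6570  ⇒  n ≥ 12.6570
Smallest integer n = 13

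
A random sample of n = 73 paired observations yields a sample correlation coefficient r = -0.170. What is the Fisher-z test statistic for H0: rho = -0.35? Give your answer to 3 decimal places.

1.621

z_r = atanh(-0.170) = -0.171667,  z_0 = atanh(-0.35) = -0.365444
SE = 1/√(n−3) = 1/√70 = 0.119523
z = (z_r − z_0)/SE = (-0.171667 − (-0.365444)) / 0.119523 = 0.193777 / 0.119523 = 1.621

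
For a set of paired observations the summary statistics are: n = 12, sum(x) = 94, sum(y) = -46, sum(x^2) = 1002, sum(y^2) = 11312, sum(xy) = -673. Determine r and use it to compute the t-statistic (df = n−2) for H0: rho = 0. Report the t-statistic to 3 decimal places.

S_xy = nΣxy − ΣxΣy = 12·(-673) − 94·(-46) = -8076 − (-4324) = -3752
S_xx = nΣx² − (Σx)² = 12·1002 − 94² = 12024 − 8836 = 3188
S_yy = nΣy² − (Σy)² = 12·11312 − (-46)² = 135744 − 2116 = 133628
r = S_xy / √(S_xx·S_yy) = -3752 / √(3188·133628) = -3752 / √426006064 = -3752 / 20639.9143 = -0.1818
t = r·√(n−2)/√(1−r²) = -0.1818·√10 / √(1−0.033051) = -0.574902 / 0.983336 = -0.585

-0.585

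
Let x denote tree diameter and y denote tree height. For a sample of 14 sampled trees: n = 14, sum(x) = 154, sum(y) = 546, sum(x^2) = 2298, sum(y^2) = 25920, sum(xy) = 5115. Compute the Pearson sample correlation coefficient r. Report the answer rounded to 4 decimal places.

Numerator: nΣxy − (Σx)(Σy) = 14·5115 − (154)(546) = -12474
Denominator: √[(nΣx²−(Σx)²)(nΣy²−(Σy)²)]
  nΣx²−(Σx)² = 14·2298 − 23716 = 8456;  nΣy²−(Σy)² = 14·25920 − 298116 = 64764
  √(8456·64764) = √547644384 = 23401.8030
r = -12474 / 23401.8030 = -0.5330

-0.5330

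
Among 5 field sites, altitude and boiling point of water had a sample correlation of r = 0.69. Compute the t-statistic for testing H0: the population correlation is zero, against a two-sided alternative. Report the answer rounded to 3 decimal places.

1.651

t = r·√(n−2) / √(1−r²) with r = 0.69, n = 5
  = 0.69·√3 / √(1 − 0.4761)
  = 0.69·1.732051 / 0.723809
  = 1.195115 / 0.723809 = 1.651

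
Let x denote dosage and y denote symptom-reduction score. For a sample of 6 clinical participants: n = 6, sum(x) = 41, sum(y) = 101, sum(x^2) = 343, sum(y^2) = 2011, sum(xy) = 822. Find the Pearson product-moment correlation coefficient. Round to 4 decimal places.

0.9433

S_xy = nΣxy − ΣxΣy = 6·822 − 41·101 = 4932 − 4141 = 791
S_xx = nΣx² − (Σx)² = 6·343 − 41² = 2058 − 1681 = 377
S_yy = nΣy² − (Σy)² = 6·2011 − 101² = 12066 − 10201 = 1865
r = S_xy / √(S_xx·S_yy) = 791 / √(377·1865) = 791 / √703105 = 791 / 838.5136 = 0.9433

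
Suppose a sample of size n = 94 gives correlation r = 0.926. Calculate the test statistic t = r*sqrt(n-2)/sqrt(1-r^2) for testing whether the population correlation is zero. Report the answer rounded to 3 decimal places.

23.527

1 − r² = 1 − 0.857476 = 0.142524;  √(1−r²) = 0.377524
√(n−2) = √92 = 9.591663
t = r·√(n−2)/√(1−r²) = 0.926 · 9.591663 / 0.377524 = 23.527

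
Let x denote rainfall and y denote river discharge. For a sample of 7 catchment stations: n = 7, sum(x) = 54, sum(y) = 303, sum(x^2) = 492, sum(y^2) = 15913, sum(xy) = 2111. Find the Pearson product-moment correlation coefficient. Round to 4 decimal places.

Numerator: nΣxy − (Σx)(Σy) = 7·2111 − (54)(303) = -1585
Denominator: √[(nΣx²−(Σx)²)(nΣy²−(Σy)²)]
  nΣx²−(Σx)² = 7·492 − 2916 = 528;  nΣy²−(Σy)² = 7·15913 − 91809 = 19582
  √(528·19582) = √10339296 = 3215.4776
r = -1585 / 3215.4776 = -0.4929

-0.4929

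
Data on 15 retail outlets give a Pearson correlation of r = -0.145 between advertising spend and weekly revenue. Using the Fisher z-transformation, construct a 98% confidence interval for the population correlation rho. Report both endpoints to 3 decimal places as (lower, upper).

Fisher z: z_r = atanh(r) = ½·ln((1+(-0.145))/(1−(-0.145))) = -0.146029
SE(z) = 1/√(n−3) = 1/√12 = 0.288675
98% ⇒ z* = 2.326; margin = 2.326·0.288675 = 0.671458
CI on z-scale: (-0.817487, 0.525429)
Back-transform: tanh(-0.817487) = -0.673700, tanh(0.525429) = 0.481879

(-0.674, 0.482)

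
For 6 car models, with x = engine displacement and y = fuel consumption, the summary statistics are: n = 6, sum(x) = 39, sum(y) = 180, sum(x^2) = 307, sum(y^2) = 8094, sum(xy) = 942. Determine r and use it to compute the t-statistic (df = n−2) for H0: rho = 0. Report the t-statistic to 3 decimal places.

-1.502

Numerator: nΣxy − (Σx)(Σy) = 6·942 − (39)(180) = -1368
Denominator: √[(nΣx²−(Σx)²)(nΣy²−(Σy)²)]
  nΣx²−(Σx)² = 6·307 − 1521 = 321;  nΣy²−(Σy)² = 6·8094 − 32400 = 16164
  √(321·16164) = √5188644 = 2277.8595
r = -1368 / 2277.8595 = -0.6006
t = r·√(n−2)/√(1−r²) = -0.6006·√4 / √(1−0.360720) = -1.201200 / 0.799550 = -1.502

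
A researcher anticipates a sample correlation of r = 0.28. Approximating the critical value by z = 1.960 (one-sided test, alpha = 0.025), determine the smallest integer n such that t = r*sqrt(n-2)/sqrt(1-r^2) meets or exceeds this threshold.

Need r·√(n−2)/√(1−r²) ≥ 1.960
√(n−2) ≥ 1.960·√(1−0.0784) / 0.28 = 1.960·0.960000 / 0.28 = 6.7200
n−2 ≥ 45.1584  ⇒  n ≥ 47.1584
Smallest integer n = 48

48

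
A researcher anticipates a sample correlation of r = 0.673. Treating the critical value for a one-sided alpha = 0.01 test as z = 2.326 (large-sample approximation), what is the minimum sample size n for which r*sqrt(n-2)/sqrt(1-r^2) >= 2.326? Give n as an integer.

Need r·√(n−2)/√(1−r²) ≥ 2.326
√(n−2) ≥ 2.326·√(1−0.452929) / 0.673 = 2.326·0.739642 / 0.673 = 2.5563
n−2 ≥ 6.5347  ⇒  n ≥ 8.5347
Smallest integer n = 9

9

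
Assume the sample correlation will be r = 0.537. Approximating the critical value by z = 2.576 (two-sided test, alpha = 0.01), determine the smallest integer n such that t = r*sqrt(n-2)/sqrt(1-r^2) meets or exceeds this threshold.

Need r·√(n−2)/√(1−r²) ≥ 2.576
√(n−2) ≥ 2.576·√(1−0.288369) / 0.537 = 2.576·0.843582 / 0.537 = 4.0467
n−2 ≥ 16.3758  ⇒  n ≥ 18.3758
Smallest integer n = 19

19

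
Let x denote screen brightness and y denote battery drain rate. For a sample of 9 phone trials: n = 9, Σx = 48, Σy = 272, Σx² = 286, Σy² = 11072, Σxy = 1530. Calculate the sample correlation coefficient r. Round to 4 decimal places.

Numerator: nΣxy − (Σx)(Σy) = 9·1530 − (48)(272) = 714
Denominator: √[(nΣx²−(Σx)²)(nΣy²−(Σy)²)]
  nΣx²−(Σx)² = 9·286 − 2304 = 270;  nΣy²−(Σy)² = 9·11072 − 73984 = 25664
  √(270·25664) = √6929280 = 2632.3526
r = 714 / 2632.3526 = 0.2712

0.2712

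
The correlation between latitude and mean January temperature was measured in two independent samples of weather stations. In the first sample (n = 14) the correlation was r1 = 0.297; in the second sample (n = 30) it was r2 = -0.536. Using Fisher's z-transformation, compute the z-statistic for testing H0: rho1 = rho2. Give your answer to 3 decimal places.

2.529

z1 = atanh(0.297) = 0.306226,  z2 = atanh(-0.536) = -0.598526
SE = √(1/(n1−3) + 1/(n2−3)) = √(1/11 + 1/27) = √(0.0909091 + 0.0370370) = √0.1279461 = 0.357696
z = (z1 − z2)/SE = (0.306226 − (-0.598526)) / 0.357696 = 0.904752 / 0.357696 = 2.529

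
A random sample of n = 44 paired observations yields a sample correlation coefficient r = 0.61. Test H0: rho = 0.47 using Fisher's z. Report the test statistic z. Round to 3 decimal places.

Fisher z: atanh(0.61) = 0.708921, atanh(0.47) = 0.510070
z = (z_r − z_0)·√(n−3) = (0.708921 − 0.510070)·√41 = 0.198851 · 6.403124 = 1.273

1.273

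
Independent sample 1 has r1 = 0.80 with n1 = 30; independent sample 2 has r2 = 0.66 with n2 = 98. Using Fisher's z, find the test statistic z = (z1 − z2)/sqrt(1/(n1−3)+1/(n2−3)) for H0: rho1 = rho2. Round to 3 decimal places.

1.402

Fisher z-transforms: z1 = atanh(0.80) = 1.098612, z2 = atanh(0.66) = 0.792814; difference d = 0.305798
Var(d) = 1/27 + 1/95 = 0.0370370 + 0.0105263 = 0.0475633
z = d/√Var(d) = 0.305798 / √0.0475633 = 0.305798 / 0.218090 = 1.402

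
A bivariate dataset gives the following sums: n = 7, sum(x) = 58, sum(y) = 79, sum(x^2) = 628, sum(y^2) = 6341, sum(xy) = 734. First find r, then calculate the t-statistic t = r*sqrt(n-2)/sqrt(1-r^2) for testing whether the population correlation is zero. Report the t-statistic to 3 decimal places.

0.199

Numerator: nΣxy − (Σx)(Σy) = 7·734 − (58)(79) = 556
Denominator: √[(nΣx²−(Σx)²)(nΣy²−(Σy)²)]
  nΣx²−(Σx)² = 7·628 − 3364 = 1032;  nΣy²−(Σy)² = 7·6341 − 6241 = 38146
  √(1032·38146) = √39366672 = 6274.2866
r = 556 / 6274.2866 = 0.0886
t = r·√(n−2)/√(1−r²) = 0.0886·√5 / √(1−0.007850) = 0.198116 / 0.996067 = 0.199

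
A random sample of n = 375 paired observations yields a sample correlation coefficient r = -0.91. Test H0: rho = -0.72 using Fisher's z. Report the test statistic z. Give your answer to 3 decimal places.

-11.956

Fisher z: atanh(-0.91) = -1.527524, atanh(-0.72) = -0.907645
z = (z_r − z_0)·√(n−3) = (-1.527524 − (-0.907645))·√372 = -0.619879 · 19.287302 = -11.956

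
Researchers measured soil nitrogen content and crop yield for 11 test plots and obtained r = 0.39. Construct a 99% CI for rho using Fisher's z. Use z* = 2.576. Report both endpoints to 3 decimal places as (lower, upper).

(-0.461, 0.867)

Fisher z: z_r = atanh(r) = ½·ln((1+0.39)/(1−0.39)) = 0.411800
SE(z) = 1/√(n−3) = 1/√8 = 0.353553
99% ⇒ z* = 2.576; margin = 2.576·0.353553 = 0.910753
CI on z-scale: (-0.498953, 1.322553)
Back-transform: tanh(-0.498953) = -0.461293, tanh(1.322553) = 0.867417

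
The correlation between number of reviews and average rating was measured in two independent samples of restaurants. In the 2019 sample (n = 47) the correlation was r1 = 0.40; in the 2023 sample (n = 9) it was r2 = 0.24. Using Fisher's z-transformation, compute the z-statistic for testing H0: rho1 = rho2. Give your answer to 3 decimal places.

0.411

z1 = atanh(0.40) = 0.423649,  z2 = atanh(0.24) = 0.244774
SE = √(1/(n1−3) + 1/(n2−3)) = √(1/44 + 1/6) = √(0.0227273 + 0.1666667) = √0.1893940 = 0.435194
z = (z1 − z2)/SE = (0.423649 − 0.244774) / 0.435194 = 0.178875 / 0.435194 = 0.411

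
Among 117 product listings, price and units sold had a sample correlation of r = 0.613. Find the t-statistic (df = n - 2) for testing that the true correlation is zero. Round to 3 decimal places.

8.320

1 − r² = 1 − 0.375769 = 0.624231;  √(1−r²) = 0.790083
√(n−2) = √115 = 10.723805
t = r·√(n−2)/√(1−r²) = 0.613 · 10.723805 / 0.790083 = 8.320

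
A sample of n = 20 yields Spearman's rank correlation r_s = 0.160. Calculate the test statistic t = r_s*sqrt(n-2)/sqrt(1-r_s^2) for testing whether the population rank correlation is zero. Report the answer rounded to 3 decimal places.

t = r_s·√(n−2) / √(1−r_s²) with r_s = 0.160, n = 20
  = 0.160·√18 / √(1 − 0.025600)
  = 0.160·4.242641 / 0.987117
  = 0.678823 / 0.987117 = 0.688

0.688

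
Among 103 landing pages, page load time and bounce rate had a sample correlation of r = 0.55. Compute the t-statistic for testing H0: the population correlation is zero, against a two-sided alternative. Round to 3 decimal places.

t = r·√(n−2) / √(1−r²) with r = 0.55, n = 103
  = 0.55·√101 / √(1 − 0.3025)
  = 0.55·10.049876 / 0.835165
  = 5.527432 / 0.835165 = 6.618

6.618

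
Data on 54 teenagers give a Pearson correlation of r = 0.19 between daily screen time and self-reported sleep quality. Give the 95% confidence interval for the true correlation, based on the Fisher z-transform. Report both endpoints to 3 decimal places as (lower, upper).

Fisher z: z_r = atanh(r) = ½·ln((1+0.19)/(1−0.19)) = 0.192337
SE(z) = 1/√(n−3) = 1/√51 = 0.140028
95% ⇒ z* = 1.960; margin = 1.960·0.140028 = 0.274455
CI on z-scale: (-0.082118, 0.466792)
Back-transform: tanh(-0.082118) = -0.081934, tanh(0.466792) = 0.435604

(-0.082, 0.436)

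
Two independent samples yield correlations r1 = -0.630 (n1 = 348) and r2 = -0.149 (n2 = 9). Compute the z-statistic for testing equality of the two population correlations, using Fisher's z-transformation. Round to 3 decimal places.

z1 = atanh(-0.630) = -0.741416,  z2 = atanh(-0.149) = -0.150118
SE = √(1/(n1−3) + 1/(n2−3)) = √(1/345 + 1/6) = √(0.0028986 + 0.1666667) = √0.1695653 = 0.411783
z = (z1 − z2)/SE = (-0.741416 − (-0.150118)) / 0.411783 = -0.591298 / 0.411783 = -1.436

-1.436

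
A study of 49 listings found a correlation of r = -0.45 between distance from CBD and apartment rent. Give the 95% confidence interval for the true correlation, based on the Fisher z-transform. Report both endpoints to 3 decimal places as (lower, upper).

(-0.649, -0.193)

Fisher z: z_r = atanh(r) = ½·ln((1+(-0.45))/(1−(-0.45))) = -0.484700
SE(z) = 1/√(n−3) = 1/√46 = 0.147442
95% ⇒ z* = 1.960; margin = 1.960·0.147442 = 0.288986
CI on z-scale: (-0.773686, -0.195714)
Back-transform: tanh(-0.773686) = -0.649068, tanh(-0.195714) = -0.193253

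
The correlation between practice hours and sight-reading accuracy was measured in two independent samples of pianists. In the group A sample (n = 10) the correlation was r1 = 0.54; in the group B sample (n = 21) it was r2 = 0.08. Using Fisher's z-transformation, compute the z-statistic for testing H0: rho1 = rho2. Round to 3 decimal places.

1.176

z1 = atanh(0.54) = 0.604156,  z2 = atanh(0.08) = 0.080171
SE = √(1/(n1−3) + 1/(n2−3)) = √(1/7 + 1/18) = √(0.1428571 + 0.0555556) = √0.1984127 = 0.445435
z = (z1 − z2)/SE = (0.604156 − 0.080171) / 0.445435 = 0.523985 / 0.445435 = 1.176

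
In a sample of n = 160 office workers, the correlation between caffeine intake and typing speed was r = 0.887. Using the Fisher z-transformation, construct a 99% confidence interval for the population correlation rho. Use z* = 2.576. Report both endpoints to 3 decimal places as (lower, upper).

(0.834, 0.924)

z_r = atanh(0.887) = 1.407678;  SE = 1/√(n−3) = 1/√157 = 0.079809
z-limits: 1.407678 ± 2.576·0.079809 = 1.407678 ± 0.205588 = [1.202090, 1.613266]
ρ-limits: (tanh 1.202090, tanh 1.613266) = (0.834, 0.924)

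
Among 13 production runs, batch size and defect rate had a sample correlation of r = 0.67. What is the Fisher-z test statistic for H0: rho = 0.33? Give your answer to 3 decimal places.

Fisher z: atanh(0.67) = 0.810743, atanh(0.33) = 0.342828
z = (z_r − z_0)·√(n−3) = (0.810743 − 0.342828)·√10 = 0.467915 · 3.162278 = 1.480

1.480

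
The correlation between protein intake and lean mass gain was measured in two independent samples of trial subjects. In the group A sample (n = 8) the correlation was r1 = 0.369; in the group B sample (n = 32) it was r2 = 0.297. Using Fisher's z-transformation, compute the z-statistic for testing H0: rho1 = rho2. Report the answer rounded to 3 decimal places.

z1 = atanh(0.369) = 0.387265,  z2 = atanh(0.297) = 0.306226
SE = √(1/(n1−3) + 1/(n2−3)) = √(1/5 + 1/29) = √(0.2000000 + 0.0344828) = √0.2344828 = 0.484234
z = (z1 − z2)/SE = (0.387265 − 0.306226) / 0.484234 = 0.081039 / 0.484234 = 0.167

0.167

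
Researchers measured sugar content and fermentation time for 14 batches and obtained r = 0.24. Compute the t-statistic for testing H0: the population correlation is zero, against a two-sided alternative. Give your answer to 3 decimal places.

t = r·√(n−2) / √(1−r²) with r = 0.24, n = 14
  = 0.24·√12 / √(1 − 0.0576)
  = 0.24·3.464102 / 0.970773
  = 0.831384 / 0.970773 = 0.856

0.856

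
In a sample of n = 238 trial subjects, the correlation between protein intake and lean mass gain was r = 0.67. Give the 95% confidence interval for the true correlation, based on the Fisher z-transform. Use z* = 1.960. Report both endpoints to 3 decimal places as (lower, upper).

Fisher z: z_r = atanh(r) = ½·ln((1+0.67)/(1−0.67)) = 0.810743
SE(z) = 1/√(n−3) = 1/√235 = 0.065233
95% ⇒ z* = 1.960; margin = 1.960·0.065233 = 0.127857
CI on z-scale: (0.682886, 0.938600)
Back-transform: tanh(0.682886) = 0.593392, tanh(0.938600) = 0.734578

(0.593, 0.735)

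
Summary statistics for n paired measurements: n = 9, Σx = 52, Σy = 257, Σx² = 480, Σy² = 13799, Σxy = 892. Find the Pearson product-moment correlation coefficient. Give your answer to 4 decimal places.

-0.5505

Numerator: nΣxy − (Σx)(Σy) = 9·892 − (52)(257) = -5336
Denominator: √[(nΣx²−(Σx)²)(nΣy²−(Σy)²)]
  nΣx²−(Σx)² = 9·480 − 2704 = 1616;  nΣy²−(Σy)² = 9·13799 − 66049 = 58142
  √(1616·58142) = √93957472 = 9693.1663
r = -5336 / 9693.1663 = -0.5505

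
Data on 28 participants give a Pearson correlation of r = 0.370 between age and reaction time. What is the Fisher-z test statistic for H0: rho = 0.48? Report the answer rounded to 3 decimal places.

-0.673

Fisher z: atanh(0.370) = 0.388423, atanh(0.48) = 0.522984
z = (z_r − z_0)·√(n−3) = (0.388423 − 0.522984)·√25 = -0.134561 · 5.000000 = -0.673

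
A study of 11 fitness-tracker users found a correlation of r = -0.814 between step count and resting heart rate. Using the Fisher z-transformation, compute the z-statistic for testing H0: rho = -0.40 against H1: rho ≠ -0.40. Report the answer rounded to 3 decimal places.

-2.023

z_r = atanh(-0.814) = -1.138771,  z_0 = atanh(-0.40) = -0.423649
SE = 1/√(n−3) = 1/√8 = 0.353553
z = (z_r − z_0)/SE = (-1.138771 − (-0.423649)) / 0.353553 = -0.715122 / 0.353553 = -2.023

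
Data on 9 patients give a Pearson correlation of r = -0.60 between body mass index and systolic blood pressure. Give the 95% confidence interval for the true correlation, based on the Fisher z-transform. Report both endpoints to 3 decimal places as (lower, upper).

Fisher z: z_r = atanh(r) = ½·ln((1+(-0.60))/(1−(-0.60))) = -0.693147
SE(z) = 1/√(n−3) = 1/√6 = 0.408248
95% ⇒ z* = 1.960; margin = 1.960·0.408248 = 0.800166
CI on z-scale: (-1.493313, 0.107019)
Back-transform: tanh(-1.493313) = -0.903933, tanh(0.107019) = 0.106612

(-0.904, 0.107)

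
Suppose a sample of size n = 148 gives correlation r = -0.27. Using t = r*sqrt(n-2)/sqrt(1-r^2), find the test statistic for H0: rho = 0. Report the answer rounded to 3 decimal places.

-3.388

1 − r² = 1 − 0.0729 = 0.9271;  √(1−r²) = 0.962860
√(n−2) = √146 = 12.083046
t = r·√(n−2)/√(1−r²) = -0.27 · 12.083046 / 0.962860 = -3.388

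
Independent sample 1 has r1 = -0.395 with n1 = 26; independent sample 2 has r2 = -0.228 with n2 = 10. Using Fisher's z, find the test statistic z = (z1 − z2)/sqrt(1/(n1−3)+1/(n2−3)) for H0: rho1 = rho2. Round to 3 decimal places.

Fisher z-transforms: z1 = atanh(-0.395) = -0.417711, z2 = atanh(-0.228) = -0.232079; difference d = -0.185632
Var(d) = 1/23 + 1/7 = 0.0434783 + 0.1428571 = 0.1863354
z = d/√Var(d) = -0.185632 / √0.1863354 = -0.185632 / 0.431666 = -0.430

-0.430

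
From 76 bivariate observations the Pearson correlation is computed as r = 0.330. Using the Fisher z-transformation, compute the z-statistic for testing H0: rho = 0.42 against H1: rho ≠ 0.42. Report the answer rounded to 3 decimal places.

z_r = atanh(0.330) = 0.342828,  z_0 = atanh(0.42) = 0.447692
SE = 1/√(n−3) = 1/√73 = 0.117041
z = (z_r − z_0)/SE = (0.342828 − 0.447692) / 0.117041 = -0.104864 / 0.117041 = -0.896

-0.896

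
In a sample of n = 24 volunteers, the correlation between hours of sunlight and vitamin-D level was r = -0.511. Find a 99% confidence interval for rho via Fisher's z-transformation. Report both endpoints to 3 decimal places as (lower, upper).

(-0.810, -0.002)

z_r = atanh(-0.511) = -0.564082;  SE = 1/√(n−3) = 1/√21 = 0.218218
z-limits: -0.564082 ± 2.576·0.218218 = -0.564082 ± 0.562130 = [-1.126212, -0.001952]
ρ-limits: (tanh -1.126212, tanh -0.001952) = (-0.810, -0.002)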